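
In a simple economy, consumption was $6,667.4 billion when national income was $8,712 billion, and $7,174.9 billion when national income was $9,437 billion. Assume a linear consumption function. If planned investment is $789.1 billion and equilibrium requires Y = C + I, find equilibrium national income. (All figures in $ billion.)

Y = 4527

MPC = (7174.9 − 6667.4)/(9437 − 8712) = 507.5/725 = 0.7
a = 6667.4 − 0.7(8712) = 569
Equilibrium: Y = 569 + 0.7Y + 789.1
0.3Y = 1358.1, so Y = 1358.1/0.3 = 4527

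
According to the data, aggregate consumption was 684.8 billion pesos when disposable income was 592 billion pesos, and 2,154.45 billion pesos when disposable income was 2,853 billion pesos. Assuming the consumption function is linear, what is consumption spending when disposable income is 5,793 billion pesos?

MPC = (2154.45 − 684.8)/(2853 − 592) = 1469.65/2261 = 0.65
a = 684.8 − 0.65(592) = 684.8 − 384.8 = 300
C = 300 + 0.65(5793) = 300 + 3765.45 = 4065.45

C = 4065.45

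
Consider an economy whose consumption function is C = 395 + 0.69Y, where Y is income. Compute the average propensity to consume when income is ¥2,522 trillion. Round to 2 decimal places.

APC = 0.85

C = 395 + 0.69(2522) = 2135.18
APC = C/Y = 2135.18/2522 = 0.85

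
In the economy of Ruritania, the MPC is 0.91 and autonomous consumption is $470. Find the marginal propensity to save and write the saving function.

MPS = 0.09; S = -470 + 0.09Y

MPS = 1 − MPC = 1 − 0.91 = 0.09
S = Y − C = -470 + 0.09Y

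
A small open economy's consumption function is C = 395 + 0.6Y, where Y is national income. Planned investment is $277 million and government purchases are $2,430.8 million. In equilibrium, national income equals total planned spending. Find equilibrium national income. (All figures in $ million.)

Y = C + I + G = 395 + 0.6Y + 277 + 2430.8
Y − 0.6Y = 3102.8
0.4Y = 3102.8, so Y = 3102.8/0.4 = 7757

Y = 7757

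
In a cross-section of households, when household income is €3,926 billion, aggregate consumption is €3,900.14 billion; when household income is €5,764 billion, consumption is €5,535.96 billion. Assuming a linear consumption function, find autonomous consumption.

a = 406

MPC = ΔC/ΔY = (5535.96 − 3900.14)/(5764 − 3926) = 1635.82/1838 = 0.89
a = C − MPC·Y = 3900.14 − 0.89(3926) = 3900.14 − 3494.14 = 406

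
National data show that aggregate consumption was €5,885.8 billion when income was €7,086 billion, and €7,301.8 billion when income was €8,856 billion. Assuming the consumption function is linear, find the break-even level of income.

MPC = (7301.8 − 5885.8)/(8856 − 7086) = 1416/1770 = 0.8
a = 5885.8 − 0.8(7086) = 5885.8 − 5668.8 = 217
Break-even: Y = a/(1−MPC) = 217/0.2 = 1085

Y = 1085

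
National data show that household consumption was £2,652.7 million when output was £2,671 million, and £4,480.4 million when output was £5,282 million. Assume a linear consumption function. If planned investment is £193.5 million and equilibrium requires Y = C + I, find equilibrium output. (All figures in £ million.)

MPC = (4480.4 − 2652.7)/(5282 − 2671) = 1827.7/2611 = 0.7
a = 2652.7 − 0.7(2671) = 783
Equilibrium: Y = 783 + 0.7Y + 193.5
0.3Y = 976.5, so Y = 976.5/0.3 = 3255

Y = 3255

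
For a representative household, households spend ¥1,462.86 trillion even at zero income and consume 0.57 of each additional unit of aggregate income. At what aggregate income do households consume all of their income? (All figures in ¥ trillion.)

At break-even, C = Y: 1462.86 + 0.57Y = Y
0.43Y = 1462.86, so Y = 1462.86/0.43 = 3402

Y = 3402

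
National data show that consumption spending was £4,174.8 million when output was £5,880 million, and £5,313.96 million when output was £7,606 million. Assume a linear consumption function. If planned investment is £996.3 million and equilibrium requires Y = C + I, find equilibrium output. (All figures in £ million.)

MPC = (5313.96 − 4174.8)/(7606 − 5880) = 1139.16/1726 = 0.66
a = 4174.8 − 0.66(5880) = 294
Equilibrium: Y = 294 + 0.66Y + 996.3
0.34Y = 1290.3, so Y = 1290.3/0.34 = 3795

Y = 3795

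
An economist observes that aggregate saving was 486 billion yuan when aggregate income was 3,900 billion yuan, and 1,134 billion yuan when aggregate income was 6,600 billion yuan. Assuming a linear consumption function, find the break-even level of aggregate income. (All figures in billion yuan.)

Y = 1875

MPS = ΔS/ΔY = (1134 − 486)/(6600 − 3900) = 648/2700 = 0.24
MPC = 1 − MPS = 0.76
From S(3900) = 486: −a + 0.24(3900) = 486, so a = 936 − 486 = 450
Break-even (S = 0): Y = a/MPS = 450/0.24 = 1875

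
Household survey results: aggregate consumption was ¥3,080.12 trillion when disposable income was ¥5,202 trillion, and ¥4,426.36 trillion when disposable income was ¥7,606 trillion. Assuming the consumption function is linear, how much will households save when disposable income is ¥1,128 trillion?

MPC = (4426.36 − 3080.12)/(7606 − 5202) = 1346.24/2404 = 0.56
a = 3080.12 − 0.56(5202) = 3080.12 − 2913.12 = 167
C = 167 + 0.56(1128) = 798.68
S = 1128 − 798.68 = 329.32

S = 329.32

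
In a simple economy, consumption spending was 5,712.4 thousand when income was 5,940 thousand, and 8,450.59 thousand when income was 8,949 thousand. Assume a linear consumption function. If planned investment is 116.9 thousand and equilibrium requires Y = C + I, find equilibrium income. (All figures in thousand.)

Y = 4710

MPC = (8450.59 − 5712.4)/(8949 − 5940) = 2738.19/3009 = 0.91
a = 5712.4 − 0.91(5940) = 307
Equilibrium: Y = 307 + 0.91Y + 116.9
0.09Y = 423.9, so Y = 423.9/0.09 = 4710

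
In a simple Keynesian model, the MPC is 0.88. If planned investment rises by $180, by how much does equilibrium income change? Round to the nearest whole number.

The multiplier is 1/(1 − MPC) = 1/0.12.
ΔY = 180/0.12 = 1500.00 ≈ 1500

ΔY ≈ 1500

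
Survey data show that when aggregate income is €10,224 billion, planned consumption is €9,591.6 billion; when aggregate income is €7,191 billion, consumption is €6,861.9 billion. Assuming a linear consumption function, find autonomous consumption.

a = 390

MPC = ΔC/ΔY = (9591.6 − 6861.9)/(10224 − 7191) = 2729.7/3033 = 0.9
a = C − MPC·Y = 6861.9 − 0.9(7191) = 6861.9 − 6471.9 = 390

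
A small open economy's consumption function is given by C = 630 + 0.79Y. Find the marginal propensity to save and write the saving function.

MPS = 0.21; S = -630 + 0.21Y

MPS = 1 − MPC = 1 − 0.79 = 0.21
S = Y − C = -630 + 0.21Y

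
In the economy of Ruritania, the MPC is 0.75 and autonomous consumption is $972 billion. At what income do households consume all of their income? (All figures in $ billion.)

At break-even, C = Y: 972 + 0.75Y = Y
0.25Y = 972, so Y = 972/0.25 = 3888

Y = 3888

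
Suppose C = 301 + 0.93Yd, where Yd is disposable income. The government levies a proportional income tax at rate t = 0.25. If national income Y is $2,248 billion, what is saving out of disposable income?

Yd = (1 − 0.25)(2248) = 0.75(2248) = 1686
C = 301 + 0.93(1686) = 301 + 1567.98 = 1868.98
S = Yd − C = 1686 − 1868.98 = -182.98

S = -182.98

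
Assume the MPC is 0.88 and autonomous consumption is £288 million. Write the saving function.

S = Y − C = Y − (288 + 0.88Y) = -288 + (1 − 0.88)Y

S = -288 + 0.12Y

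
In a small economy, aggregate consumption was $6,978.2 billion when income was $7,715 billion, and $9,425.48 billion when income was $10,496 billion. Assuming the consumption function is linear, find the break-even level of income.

Y = 1575

MPC = (9425.48 − 6978.2)/(10496 − 7715) = 2447.28/2781 = 0.88
a = 6978.2 − 0.88(7715) = 6978.2 − 6789.2 = 189
Break-even: Y = a/(1−MPC) = 189/0.12 = 1575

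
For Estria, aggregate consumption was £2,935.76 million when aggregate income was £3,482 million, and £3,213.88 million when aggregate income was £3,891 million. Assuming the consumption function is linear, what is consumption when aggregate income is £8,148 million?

C = 6108.64

MPC = (3213.88 − 2935.76)/(3891 − 3482) = 278.12/409 = 0.68
a = 2935.76 − 0.68(3482) = 2935.76 − 2367.76 = 568
C = 568 + 0.68(8148) = 568 + 5540.64 = 6108.64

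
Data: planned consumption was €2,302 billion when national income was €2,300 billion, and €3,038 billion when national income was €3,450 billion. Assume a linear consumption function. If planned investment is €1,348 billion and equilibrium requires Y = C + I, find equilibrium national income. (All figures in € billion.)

MPC = (3038 − 2302)/(3450 − 2300) = 736/1150 = 0.64
a = 2302 − 0.64(2300) = 830
Equilibrium: Y = 830 + 0.64Y + 1348
0.36Y = 2178, so Y = 2178/0.36 = 6050

Y = 6050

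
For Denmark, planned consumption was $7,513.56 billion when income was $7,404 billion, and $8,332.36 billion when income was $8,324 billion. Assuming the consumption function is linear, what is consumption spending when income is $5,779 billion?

MPC = (8332.36 − 7513.56)/(8324 − 7404) = 818.8/920 = 0.89
a = 7513.56 − 0.89(7404) = 7513.56 − 6589.56 = 924
C = 924 + 0.89(5779) = 924 + 5143.31 = 6067.31

C = 6067.31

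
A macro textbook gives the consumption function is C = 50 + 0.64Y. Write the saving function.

S = -50 + 0.36Y

S = Y − C = Y − (50 + 0.64Y) = -50 + (1 − 0.64)Y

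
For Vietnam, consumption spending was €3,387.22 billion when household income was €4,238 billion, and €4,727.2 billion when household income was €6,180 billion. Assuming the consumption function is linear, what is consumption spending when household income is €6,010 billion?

C = 4609.9

MPC = (4727.2 − 3387.22)/(6180 − 4238) = 1339.98/1942 = 0.69
a = 3387.22 − 0.69(4238) = 3387.22 − 2924.22 = 463
C = 463 + 0.69(6010) = 463 + 4146.9 = 4609.9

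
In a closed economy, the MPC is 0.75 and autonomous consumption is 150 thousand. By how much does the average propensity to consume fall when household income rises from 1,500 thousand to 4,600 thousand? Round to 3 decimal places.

At Y = 1500: C = 150 + 0.75(1500) = 1275, APC = 1275/1500 = 0.8500
At Y = 4600: C = 3600, APC = 3600/4600 = 0.7826
Fall in APC = 0.8500 − 0.7826 = 0.0674 ≈ 0.067

ΔAPC = 0.067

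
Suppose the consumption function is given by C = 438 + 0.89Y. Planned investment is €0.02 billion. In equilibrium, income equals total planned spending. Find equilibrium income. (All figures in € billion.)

Y = 3982

Y = C + I = 438 + 0.89Y + 0.02
Y − 0.89Y = 438.02
0.11Y = 438.02, so Y = 438.02/0.11 = 3982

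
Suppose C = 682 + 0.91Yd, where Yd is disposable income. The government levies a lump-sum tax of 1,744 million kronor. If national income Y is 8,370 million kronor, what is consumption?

Yd = Y − T = 8370 − 1744 = 6626
C = 682 + 0.91(6626) = 682 + 6029.66 = 6711.66

C = 6711.66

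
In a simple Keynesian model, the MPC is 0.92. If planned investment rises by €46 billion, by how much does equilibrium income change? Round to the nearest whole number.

ΔY ≈ 575

The multiplier is 1/(1 − MPC) = 1/0.08.
ΔY = 46/0.08 = 575.00 ≈ 575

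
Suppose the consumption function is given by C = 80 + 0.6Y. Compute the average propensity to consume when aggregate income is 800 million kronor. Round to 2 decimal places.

APC = 0.70

C = 80 + 0.6(800) = 560
APC = C/Y = 560/800 = 0.70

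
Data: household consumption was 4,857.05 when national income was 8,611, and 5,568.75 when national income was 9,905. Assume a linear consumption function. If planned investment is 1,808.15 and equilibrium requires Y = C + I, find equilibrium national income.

MPC = (5568.75 − 4857.05)/(9905 − 8611) = 711.7/1294 = 0.55
a = 4857.05 − 0.55(8611) = 121
Equilibrium: Y = 121 + 0.55Y + 1808.15
0.45Y = 1929.15, so Y = 1929.15/0.45 = 4287

Y = 4287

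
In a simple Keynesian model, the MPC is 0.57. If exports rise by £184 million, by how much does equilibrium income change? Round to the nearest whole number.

ΔY ≈ 428

The multiplier is 1/(1 − MPC) = 1/0.43.
ΔY = 184/0.43 = 427.91 ≈ 428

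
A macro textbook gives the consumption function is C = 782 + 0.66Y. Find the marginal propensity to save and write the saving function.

MPS = 0.34; S = -782 + 0.34Y

MPS = 1 − MPC = 1 − 0.66 = 0.34
S = Y − C = -782 + 0.34Y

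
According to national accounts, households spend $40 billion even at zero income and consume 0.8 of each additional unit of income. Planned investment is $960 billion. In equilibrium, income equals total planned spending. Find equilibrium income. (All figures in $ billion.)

Y = C + I = 40 + 0.8Y + 960
Y − 0.8Y = 1000
0.2Y = 1000, so Y = 1000/0.2 = 5000

Y = 5000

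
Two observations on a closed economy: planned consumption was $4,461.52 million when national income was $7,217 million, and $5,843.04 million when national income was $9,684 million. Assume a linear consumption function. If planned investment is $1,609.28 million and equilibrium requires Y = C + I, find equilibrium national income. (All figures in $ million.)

Y = 4612

MPC = (5843.04 − 4461.52)/(9684 − 7217) = 1381.52/2467 = 0.56
a = 4461.52 − 0.56(7217) = 420
Equilibrium: Y = 420 + 0.56Y + 1609.28
0.44Y = 2029.28, so Y = 2029.28/0.44 = 4612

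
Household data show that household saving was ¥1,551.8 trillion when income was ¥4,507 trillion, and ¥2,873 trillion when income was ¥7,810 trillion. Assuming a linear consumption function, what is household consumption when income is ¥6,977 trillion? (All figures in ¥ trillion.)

MPS = ΔS/ΔY = (2873 − 1551.8)/(7810 − 4507) = 1321.2/3303 = 0.4
MPC = 1 − MPS = 0.6
Autonomous saving = 1551.8 − 0.4(4507) = -251, so a = 251
C = 251 + 0.6(6977) = 251 + 4186.2 = 4437.2

C = 4437.2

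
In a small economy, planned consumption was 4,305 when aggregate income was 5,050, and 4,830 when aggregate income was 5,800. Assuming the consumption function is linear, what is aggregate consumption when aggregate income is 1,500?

MPC = (4830 − 4305)/(5800 − 5050) = 525/750 = 0.7
a = 4305 − 0.7(5050) = 4305 − 3535 = 770
C = 770 + 0.7(1500) = 770 + 1050 = 1820

C = 1820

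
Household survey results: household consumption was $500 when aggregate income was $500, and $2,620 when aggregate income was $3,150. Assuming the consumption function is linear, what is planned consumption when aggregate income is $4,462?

C = 3669.6

MPC = (2620 − 500)/(3150 − 500) = 2120/2650 = 0.8
a = 500 − 0.8(500) = 500 − 400 = 100
C = 100 + 0.8(4462) = 100 + 3569.6 = 3669.6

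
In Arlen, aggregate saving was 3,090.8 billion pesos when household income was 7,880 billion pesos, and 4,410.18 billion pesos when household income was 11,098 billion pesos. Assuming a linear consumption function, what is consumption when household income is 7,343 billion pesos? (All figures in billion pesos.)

C = 4472.37

MPS = ΔS/ΔY = (4410.18 − 3090.8)/(11098 − 7880) = 1319.38/3218 = 0.41
MPC = 1 − MPS = 0.59
Autonomous saving = 3090.8 − 0.41(7880) = -140, so a = 140
C = 140 + 0.59(7343) = 140 + 4332.37 = 4472.37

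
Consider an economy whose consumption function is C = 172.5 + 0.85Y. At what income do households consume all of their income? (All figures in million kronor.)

At break-even, C = Y: 172.5 + 0.85Y = Y
0.15Y = 172.5, so Y = 172.5/0.15 = 1150

Y = 1150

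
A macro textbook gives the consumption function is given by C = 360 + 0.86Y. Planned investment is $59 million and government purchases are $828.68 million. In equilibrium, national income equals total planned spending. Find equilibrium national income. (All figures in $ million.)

Y = 8912

Y = C + I + G = 360 + 0.86Y + 59 + 828.68
Y − 0.86Y = 1247.68
0.14Y = 1247.68, so Y = 1247.68/0.14 = 8912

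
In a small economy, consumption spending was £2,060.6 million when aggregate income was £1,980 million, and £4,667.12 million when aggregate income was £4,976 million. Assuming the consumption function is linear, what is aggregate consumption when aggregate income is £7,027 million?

MPC = (4667.12 − 2060.6)/(4976 − 1980) = 2606.52/2996 = 0.87
a = 2060.6 − 0.87(1980) = 2060.6 − 1722.6 = 338
C = 338 + 0.87(7027) = 338 + 6113.49 = 6451.49

C = 6451.49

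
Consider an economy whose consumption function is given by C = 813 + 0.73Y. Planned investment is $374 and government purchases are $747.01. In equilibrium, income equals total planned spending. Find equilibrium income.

Y = C + I + G = 813 + 0.73Y + 374 + 747.01
Y − 0.73Y = 1934.01
0.27Y = 1934.01, so Y = 1934.01/0.27 = 7163

Y = 7163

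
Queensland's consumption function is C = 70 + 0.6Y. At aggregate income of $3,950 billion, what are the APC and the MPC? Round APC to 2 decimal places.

APC = 0.62; MPC = 0.6

MPC = 0.6 (the slope of the consumption function)
C = 70 + 0.6(3950) = 2440, so APC = 2440/3950 = 0.62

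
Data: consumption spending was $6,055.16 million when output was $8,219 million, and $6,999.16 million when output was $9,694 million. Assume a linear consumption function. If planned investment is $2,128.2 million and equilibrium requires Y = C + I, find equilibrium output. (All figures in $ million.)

Y = 8120

MPC = (6999.16 − 6055.16)/(9694 − 8219) = 944/1475 = 0.64
a = 6055.16 − 0.64(8219) = 795
Equilibrium: Y = 795 + 0.64Y + 2128.2
0.36Y = 2923.2, so Y = 2923.2/0.36 = 8120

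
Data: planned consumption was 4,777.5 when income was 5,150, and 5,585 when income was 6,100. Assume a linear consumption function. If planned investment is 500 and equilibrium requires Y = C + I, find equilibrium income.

MPC = (5585 − 4777.5)/(6100 − 5150) = 807.5/950 = 0.85
a = 4777.5 − 0.85(5150) = 400
Equilibrium: Y = 400 + 0.85Y + 500
0.15Y = 900, so Y = 900/0.15 = 6000

Y = 6000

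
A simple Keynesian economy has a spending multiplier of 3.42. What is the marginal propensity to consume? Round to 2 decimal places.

MPC = 0.71

k = 1/(1 − MPC), so 1 − MPC = 1/k = 1/3.42 = 0.2924
MPC = 1 − 0.2924 = 0.71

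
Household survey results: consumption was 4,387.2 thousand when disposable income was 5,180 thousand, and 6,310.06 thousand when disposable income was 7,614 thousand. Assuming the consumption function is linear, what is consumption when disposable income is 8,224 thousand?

C = 6791.96

MPC = (6310.06 − 4387.2)/(7614 − 5180) = 1922.86/2434 = 0.79
a = 4387.2 − 0.79(5180) = 4387.2 − 4092.2 = 295
C = 295 + 0.79(8224) = 295 + 6496.96 = 6791.96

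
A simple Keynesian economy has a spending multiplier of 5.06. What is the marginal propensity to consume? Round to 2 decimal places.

MPC = 0.80

k = 1/(1 − MPC), so 1 − MPC = 1/k = 1/5.06 = 0.1976
MPC = 1 − 0.1976 = 0.80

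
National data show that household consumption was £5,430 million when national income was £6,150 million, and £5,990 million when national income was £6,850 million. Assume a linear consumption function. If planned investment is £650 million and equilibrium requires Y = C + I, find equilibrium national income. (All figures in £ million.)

MPC = (5990 − 5430)/(6850 − 6150) = 560/700 = 0.8
a = 5430 − 0.8(6150) = 510
Equilibrium: Y = 510 + 0.8Y + 650
0.2Y = 1160, so Y = 1160/0.2 = 5800

Y = 5800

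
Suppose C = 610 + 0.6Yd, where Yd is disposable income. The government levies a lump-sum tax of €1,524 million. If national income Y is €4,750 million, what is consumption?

C = 2545.6

Yd = Y − T = 4750 − 1524 = 3226
C = 610 + 0.6(3226) = 610 + 1935.6 = 2545.6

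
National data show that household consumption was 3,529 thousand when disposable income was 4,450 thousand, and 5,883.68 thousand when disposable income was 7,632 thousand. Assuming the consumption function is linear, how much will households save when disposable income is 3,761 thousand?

MPC = (5883.68 − 3529)/(7632 − 4450) = 2354.68/3182 = 0.74
a = 3529 − 0.74(4450) = 3529 − 3293 = 236
C = 236 + 0.74(3761) = 3019.14
S = 3761 − 3019.14 = 741.86

S = 741.86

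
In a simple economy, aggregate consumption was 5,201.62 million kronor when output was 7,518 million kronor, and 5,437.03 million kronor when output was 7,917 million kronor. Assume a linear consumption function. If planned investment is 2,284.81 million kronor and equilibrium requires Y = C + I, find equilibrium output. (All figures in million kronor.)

Y = 7441

MPC = (5437.03 − 5201.62)/(7917 − 7518) = 235.41/399 = 0.59
a = 5201.62 − 0.59(7518) = 766
Equilibrium: Y = 766 + 0.59Y + 2284.81
0.41Y = 3050.81, so Y = 3050.81/0.41 = 7441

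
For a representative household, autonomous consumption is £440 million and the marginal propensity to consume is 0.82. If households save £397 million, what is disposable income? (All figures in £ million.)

Y = 4650

S = Y − C = -440 + 0.18Y
-440 + 0.18Y = 397, so 0.18Y = 837 and Y = 4650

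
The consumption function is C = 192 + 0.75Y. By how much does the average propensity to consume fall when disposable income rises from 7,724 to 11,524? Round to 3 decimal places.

At Y = 7724: C = 192 + 0.75(7724) = 5985, APC = 5985/7724 = 0.7749
At Y = 11524: C = 8835, APC = 8835/11524 = 0.7667
Fall in APC = 0.7749 − 0.7667 = 0.0082 ≈ 0.008

ΔAPC = 0.008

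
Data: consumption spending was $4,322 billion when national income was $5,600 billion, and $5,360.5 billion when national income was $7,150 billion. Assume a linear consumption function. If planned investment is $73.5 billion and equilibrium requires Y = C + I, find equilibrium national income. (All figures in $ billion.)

Y = 1950

MPC = (5360.5 − 4322)/(7150 − 5600) = 1038.5/1550 = 0.67
a = 4322 − 0.67(5600) = 570
Equilibrium: Y = 570 + 0.67Y + 73.5
0.33Y = 643.5, so Y = 643.5/0.33 = 1950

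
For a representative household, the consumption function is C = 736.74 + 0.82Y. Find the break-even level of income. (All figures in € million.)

At break-even, C = Y: 736.74 + 0.82Y = Y
0.18Y = 736.74, so Y = 736.74/0.18 = 4093

Y = 4093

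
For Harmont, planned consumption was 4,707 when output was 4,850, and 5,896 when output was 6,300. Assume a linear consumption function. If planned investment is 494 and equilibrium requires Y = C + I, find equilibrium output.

Y = 6800

MPC = (5896 − 4707)/(6300 − 4850) = 1189/1450 = 0.82
a = 4707 − 0.82(4850) = 730
Equilibrium: Y = 730 + 0.82Y + 494
0.18Y = 1224, so Y = 1224/0.18 = 6800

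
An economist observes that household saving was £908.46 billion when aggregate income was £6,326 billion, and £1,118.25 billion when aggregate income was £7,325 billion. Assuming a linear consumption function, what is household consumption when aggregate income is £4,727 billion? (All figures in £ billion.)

C = 4154.33

MPS = ΔS/ΔY = (1118.25 − 908.46)/(7325 − 6326) = 209.79/999 = 0.21
MPC = 1 − MPS = 0.79
Autonomous saving = 908.46 − 0.21(6326) = -420, so a = 420
C = 420 + 0.79(4727) = 420 + 3734.33 = 4154.33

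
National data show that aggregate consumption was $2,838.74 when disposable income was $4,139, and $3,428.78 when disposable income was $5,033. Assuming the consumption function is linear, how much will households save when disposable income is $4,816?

MPC = (3428.78 − 2838.74)/(5033 − 4139) = 590.04/894 = 0.66
a = 2838.74 − 0.66(4139) = 2838.74 − 2731.74 = 107
C = 107 + 0.66(4816) = 3285.56
S = 4816 − 3285.56 = 1530.44

S = 1530.44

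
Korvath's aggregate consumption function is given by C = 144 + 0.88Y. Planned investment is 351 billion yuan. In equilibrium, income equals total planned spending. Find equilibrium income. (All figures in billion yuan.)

Y = 4125

Y = C + I = 144 + 0.88Y + 351
Y − 0.88Y = 495
0.12Y = 495, so Y = 495/0.12 = 4125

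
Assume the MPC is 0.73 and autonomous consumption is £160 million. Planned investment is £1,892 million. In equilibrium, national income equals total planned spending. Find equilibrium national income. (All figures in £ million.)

Y = 7600

Y = C + I = 160 + 0.73Y + 1892
Y − 0.73Y = 2052
0.27Y = 2052, so Y = 2052/0.27 = 7600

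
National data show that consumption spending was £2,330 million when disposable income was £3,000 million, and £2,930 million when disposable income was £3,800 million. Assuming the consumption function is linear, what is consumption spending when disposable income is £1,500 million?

C = 1205

MPC = (2930 − 2330)/(3800 − 3000) = 600/800 = 0.75
a = 2330 − 0.75(3000) = 2330 − 2250 = 80
C = 80 + 0.75(1500) = 80 + 1125 = 1205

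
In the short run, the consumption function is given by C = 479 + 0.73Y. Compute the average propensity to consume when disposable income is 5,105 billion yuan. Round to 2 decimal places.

APC = 0.82

C = 479 + 0.73(5105) = 4205.65
APC = C/Y = 4205.65/5105 = 0.82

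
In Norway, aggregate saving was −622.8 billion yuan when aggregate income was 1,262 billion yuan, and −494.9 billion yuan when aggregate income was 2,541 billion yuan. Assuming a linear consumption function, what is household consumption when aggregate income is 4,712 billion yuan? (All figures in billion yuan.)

MPS = ΔS/ΔY = (-494.9 − (-622.8))/(2541 − 1262) = 127.9/1279 = 0.1
MPC = 1 − MPS = 0.9
Autonomous saving = -622.8 − 0.1(1262) = -749, so a = 749
C = 749 + 0.9(4712) = 749 + 4240.8 = 4989.8

C = 4989.8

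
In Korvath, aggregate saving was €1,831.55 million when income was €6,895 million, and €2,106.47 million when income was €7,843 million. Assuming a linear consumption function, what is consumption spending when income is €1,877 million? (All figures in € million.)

C = 1500.67

MPS = ΔS/ΔY = (2106.47 − 1831.55)/(7843 − 6895) = 274.92/948 = 0.29
MPC = 1 − MPS = 0.71
Autonomous saving = 1831.55 − 0.29(6895) = -168, so a = 168
C = 168 + 0.71(1877) = 168 + 1332.67 = 1500.67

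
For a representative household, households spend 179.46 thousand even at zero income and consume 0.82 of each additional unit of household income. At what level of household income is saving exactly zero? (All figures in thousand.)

Y = 997

At break-even, C = Y: 179.46 + 0.82Y = Y
0.18Y = 179.46, so Y = 179.46/0.18 = 997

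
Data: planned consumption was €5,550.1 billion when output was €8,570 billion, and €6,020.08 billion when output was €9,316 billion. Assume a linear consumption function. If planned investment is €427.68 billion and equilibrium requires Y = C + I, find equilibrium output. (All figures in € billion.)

MPC = (6020.08 − 5550.1)/(9316 − 8570) = 469.98/746 = 0.63
a = 5550.1 − 0.63(8570) = 151
Equilibrium: Y = 151 + 0.63Y + 427.68
0.37Y = 578.68, so Y = 578.68/0.37 = 1564

Y = 1564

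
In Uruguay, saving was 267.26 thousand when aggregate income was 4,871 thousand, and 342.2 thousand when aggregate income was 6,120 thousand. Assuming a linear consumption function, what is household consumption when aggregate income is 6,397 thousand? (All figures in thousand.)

C = 6038.18

MPS = ΔS/ΔY = (342.2 − 267.26)/(6120 − 4871) = 74.94/1249 = 0.06
MPC = 1 − MPS = 0.94
Autonomous saving = 267.26 − 0.06(4871) = -25, so a = 25
C = 25 + 0.94(6397) = 25 + 6013.18 = 6038.18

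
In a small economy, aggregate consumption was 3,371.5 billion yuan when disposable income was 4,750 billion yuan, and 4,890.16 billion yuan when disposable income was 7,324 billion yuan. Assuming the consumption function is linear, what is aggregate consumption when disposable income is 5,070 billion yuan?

C = 3560.3

MPC = (4890.16 − 3371.5)/(7324 − 4750) = 1518.66/2574 = 0.59
a = 3371.5 − 0.59(4750) = 3371.5 − 2802.5 = 569
C = 569 + 0.59(5070) = 569 + 2991.3 = 3560.3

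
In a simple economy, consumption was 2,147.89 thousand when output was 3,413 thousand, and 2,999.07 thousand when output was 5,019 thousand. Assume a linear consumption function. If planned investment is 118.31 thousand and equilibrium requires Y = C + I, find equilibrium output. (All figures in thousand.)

Y = 973

MPC = (2999.07 − 2147.89)/(5019 − 3413) = 851.18/1606 = 0.53
a = 2147.89 − 0.53(3413) = 339
Equilibrium: Y = 339 + 0.53Y + 118.31
0.47Y = 457.31, so Y = 457.31/0.47 = 973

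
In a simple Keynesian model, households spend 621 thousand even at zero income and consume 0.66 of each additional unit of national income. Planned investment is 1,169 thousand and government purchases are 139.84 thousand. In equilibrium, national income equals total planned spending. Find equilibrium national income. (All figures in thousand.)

Y = 5676

Y = C + I + G = 621 + 0.66Y + 1169 + 139.84
Y − 0.66Y = 1929.84
0.34Y = 1929.84, so Y = 1929.84/0.34 = 5676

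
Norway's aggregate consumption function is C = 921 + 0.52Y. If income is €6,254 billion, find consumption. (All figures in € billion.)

C = 921 + 0.52(6254) = 921 + 3252.08 = 4173.08

C = 4173.08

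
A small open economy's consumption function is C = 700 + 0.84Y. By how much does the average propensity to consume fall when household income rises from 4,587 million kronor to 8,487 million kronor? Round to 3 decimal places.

At Y = 4587: C = 700 + 0.84(4587) = 4553.08, APC = 4553.08/4587 = 0.9926
At Y = 8487: C = 7829.08, APC = 7829.08/8487 = 0.9225
Fall in APC = 0.9926 − 0.9225 = 0.0701 ≈ 0.070

ΔAPC = 0.070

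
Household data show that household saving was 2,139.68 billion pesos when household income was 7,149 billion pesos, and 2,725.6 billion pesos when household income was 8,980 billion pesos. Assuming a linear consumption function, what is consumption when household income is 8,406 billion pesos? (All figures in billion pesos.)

C = 5864.08

MPS = ΔS/ΔY = (2725.6 − 2139.68)/(8980 − 7149) = 585.92/1831 = 0.32
MPC = 1 − MPS = 0.68
Autonomous saving = 2139.68 − 0.32(7149) = -148, so a = 148
C = 148 + 0.68(8406) = 148 + 5716.08 = 5864.08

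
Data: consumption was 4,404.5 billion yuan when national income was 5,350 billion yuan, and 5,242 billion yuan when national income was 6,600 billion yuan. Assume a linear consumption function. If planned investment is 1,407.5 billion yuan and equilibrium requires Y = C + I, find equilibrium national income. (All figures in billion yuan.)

MPC = (5242 − 4404.5)/(6600 − 5350) = 837.5/1250 = 0.67
a = 4404.5 − 0.67(5350) = 820
Equilibrium: Y = 820 + 0.67Y + 1407.5
0.33Y = 2227.5, so Y = 2227.5/0.33 = 6750

Y = 6750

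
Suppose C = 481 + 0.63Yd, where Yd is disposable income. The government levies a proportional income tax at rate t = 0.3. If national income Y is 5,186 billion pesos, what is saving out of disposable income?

S = 862.174

Yd = (1 − 0.3)(5186) = 0.7(5186) = 3630.2
C = 481 + 0.63(3630.2) = 481 + 2287.026 = 2768.026
S = Yd − C = 3630.2 − 2768.026 = 862.174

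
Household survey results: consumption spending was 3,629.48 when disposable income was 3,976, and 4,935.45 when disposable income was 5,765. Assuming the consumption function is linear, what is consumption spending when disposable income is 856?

C = 1351.88

MPC = (4935.45 − 3629.48)/(5765 − 3976) = 1305.97/1789 = 0.73
a = 3629.48 − 0.73(3976) = 3629.48 − 2902.48 = 727
C = 727 + 0.73(856) = 727 + 624.88 = 1351.88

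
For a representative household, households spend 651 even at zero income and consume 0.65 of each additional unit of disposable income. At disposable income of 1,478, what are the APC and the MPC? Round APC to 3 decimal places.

APC = 1.090; MPC = 0.65

MPC = 0.65 (the slope of the consumption function)
C = 651 + 0.65(1478) = 1611.7, so APC = 1611.7/1478 = 1.090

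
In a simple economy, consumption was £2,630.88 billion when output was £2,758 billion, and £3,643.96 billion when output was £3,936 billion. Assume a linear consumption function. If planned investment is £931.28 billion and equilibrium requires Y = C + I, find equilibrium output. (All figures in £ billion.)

MPC = (3643.96 − 2630.88)/(3936 − 2758) = 1013.08/1178 = 0.86
a = 2630.88 − 0.86(2758) = 259
Equilibrium: Y = 259 + 0.86Y + 931.28
0.14Y = 1190.28, so Y = 1190.28/0.14 = 8502

Y = 8502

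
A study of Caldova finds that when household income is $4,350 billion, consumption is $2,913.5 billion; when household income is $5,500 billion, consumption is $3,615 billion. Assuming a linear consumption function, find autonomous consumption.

a = 260

MPC = ΔC/ΔY = (3615 − 2913.5)/(5500 − 4350) = 701.5/1150 = 0.61
a = C − MPC·Y = 2913.5 − 0.61(4350) = 2913.5 − 2653.5 = 260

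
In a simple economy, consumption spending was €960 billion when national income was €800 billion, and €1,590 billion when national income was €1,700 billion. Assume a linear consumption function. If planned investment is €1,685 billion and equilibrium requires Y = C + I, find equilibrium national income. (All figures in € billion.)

Y = 6950

MPC = (1590 − 960)/(1700 − 800) = 630/900 = 0.7
a = 960 − 0.7(800) = 400
Equilibrium: Y = 400 + 0.7Y + 1685
0.3Y = 2085, so Y = 2085/0.3 = 6950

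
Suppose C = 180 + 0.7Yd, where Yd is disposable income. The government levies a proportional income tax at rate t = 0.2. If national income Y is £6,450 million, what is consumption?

Yd = (1 − 0.2)(6450) = 0.8(6450) = 5160
C = 180 + 0.7(5160) = 180 + 3612 = 3792

C = 3792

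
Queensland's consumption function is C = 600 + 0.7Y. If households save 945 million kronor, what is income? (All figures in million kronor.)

S = Y − C = -600 + 0.3Y
-600 + 0.3Y = 945, so 0.3Y = 1545 and Y = 5150

Y = 5150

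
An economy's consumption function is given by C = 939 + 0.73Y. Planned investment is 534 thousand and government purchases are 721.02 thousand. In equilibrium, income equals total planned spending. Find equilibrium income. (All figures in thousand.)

Y = C + I + G = 939 + 0.73Y + 534 + 721.02
Y − 0.73Y = 2194.02
0.27Y = 2194.02, so Y = 2194.02/0.27 = 8126

Y = 8126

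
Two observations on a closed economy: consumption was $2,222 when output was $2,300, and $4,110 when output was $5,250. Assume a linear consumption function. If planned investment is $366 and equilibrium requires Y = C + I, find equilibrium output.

MPC = (4110 − 2222)/(5250 − 2300) = 1888/2950 = 0.64
a = 2222 − 0.64(2300) = 750
Equilibrium: Y = 750 + 0.64Y + 366
0.36Y = 1116, so Y = 1116/0.36 = 3100

Y = 3100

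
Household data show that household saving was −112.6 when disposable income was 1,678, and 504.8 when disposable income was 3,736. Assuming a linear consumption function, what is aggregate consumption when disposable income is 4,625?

C = 3853.5

MPS = ΔS/ΔY = (504.8 − (-112.6))/(3736 − 1678) = 617.4/2058 = 0.3
MPC = 1 − MPS = 0.7
Autonomous saving = -112.6 − 0.3(1678) = -616, so a = 616
C = 616 + 0.7(4625) = 616 + 3237.5 = 3853.5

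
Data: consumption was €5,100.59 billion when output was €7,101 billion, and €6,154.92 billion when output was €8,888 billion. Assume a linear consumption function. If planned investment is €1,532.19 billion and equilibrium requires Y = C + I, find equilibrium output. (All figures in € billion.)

MPC = (6154.92 − 5100.59)/(8888 − 7101) = 1054.33/1787 = 0.59
a = 5100.59 − 0.59(7101) = 911
Equilibrium: Y = 911 + 0.59Y + 1532.19
0.41Y = 2443.19, so Y = 2443.19/0.41 = 5959

Y = 5959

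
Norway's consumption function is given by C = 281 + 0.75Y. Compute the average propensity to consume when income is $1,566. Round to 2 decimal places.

APC = 0.93

C = 281 + 0.75(1566) = 1455.5
APC = C/Y = 1455.5/1566 = 0.93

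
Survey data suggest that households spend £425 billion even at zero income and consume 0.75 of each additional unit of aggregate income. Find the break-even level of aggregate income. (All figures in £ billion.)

Y = 1700

At break-even, C = Y: 425 + 0.75Y = Y
0.25Y = 425, so Y = 425/0.25 = 1700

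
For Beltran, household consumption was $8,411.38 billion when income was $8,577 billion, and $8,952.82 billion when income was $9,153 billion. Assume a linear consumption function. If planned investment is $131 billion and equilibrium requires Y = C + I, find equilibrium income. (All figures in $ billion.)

Y = 8000

MPC = (8952.82 − 8411.38)/(9153 − 8577) = 541.44/576 = 0.94
a = 8411.38 − 0.94(8577) = 349
Equilibrium: Y = 349 + 0.94Y + 131
0.06Y = 480, so Y = 480/0.06 = 8000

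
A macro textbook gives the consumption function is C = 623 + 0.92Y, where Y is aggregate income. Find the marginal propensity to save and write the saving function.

MPS = 1 − MPC = 1 − 0.92 = 0.08
S = Y − C = -623 + 0.08Y

MPS = 0.08; S = -623 + 0.08Y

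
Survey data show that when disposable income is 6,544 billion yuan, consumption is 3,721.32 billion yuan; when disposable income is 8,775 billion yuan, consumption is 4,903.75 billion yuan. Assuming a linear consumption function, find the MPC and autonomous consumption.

MPC = ΔC/ΔY = (4903.75 − 3721.32)/(8775 − 6544) = 1182.43/2231 = 0.53
a = C − MPC·Y = 3721.32 − 0.53(6544) = 3721.32 − 3468.32 = 253

MPC = 0.53; a = 253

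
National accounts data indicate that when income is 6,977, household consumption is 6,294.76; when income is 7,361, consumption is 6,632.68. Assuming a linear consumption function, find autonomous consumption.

a = 155

MPC = ΔC/ΔY = (6632.68 − 6294.76)/(7361 − 6977) = 337.92/384 = 0.88
a = C − MPC·Y = 6294.76 − 0.88(6977) = 6294.76 − 6139.76 = 155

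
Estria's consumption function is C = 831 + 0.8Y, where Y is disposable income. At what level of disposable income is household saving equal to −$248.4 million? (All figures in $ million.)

Y = 2913

S = Y − C = -831 + 0.2Y
-831 + 0.2Y = -248.4, so 0.2Y = 582.6 and Y = 2913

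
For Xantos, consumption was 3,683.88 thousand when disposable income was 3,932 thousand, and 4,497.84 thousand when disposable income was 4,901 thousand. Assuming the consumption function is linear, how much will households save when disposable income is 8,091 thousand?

S = 913.56

MPC = (4497.84 − 3683.88)/(4901 − 3932) = 813.96/969 = 0.84
a = 3683.88 − 0.84(3932) = 3683.88 − 3302.88 = 381
C = 381 + 0.84(8091) = 7177.44
S = 8091 − 7177.44 = 913.56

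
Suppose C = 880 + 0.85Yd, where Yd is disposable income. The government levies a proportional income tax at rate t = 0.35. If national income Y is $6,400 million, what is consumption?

C = 4416

Yd = (1 − 0.35)(6400) = 0.65(6400) = 4160
C = 880 + 0.85(4160) = 880 + 3536 = 4416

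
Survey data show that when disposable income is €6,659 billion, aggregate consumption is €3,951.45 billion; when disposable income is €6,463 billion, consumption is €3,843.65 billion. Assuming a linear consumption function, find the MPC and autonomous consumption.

MPC = ΔC/ΔY = (3951.45 − 3843.65)/(6659 − 6463) = 107.8/196 = 0.55
a = C − MPC·Y = 3843.65 − 0.55(6463) = 3843.65 − 3554.65 = 289

MPC = 0.55; a = 289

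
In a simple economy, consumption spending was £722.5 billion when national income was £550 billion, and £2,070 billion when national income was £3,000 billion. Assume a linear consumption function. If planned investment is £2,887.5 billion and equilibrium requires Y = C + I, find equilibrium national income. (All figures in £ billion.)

Y = 7350

MPC = (2070 − 722.5)/(3000 − 550) = 1347.5/2450 = 0.55
a = 722.5 − 0.55(550) = 420
Equilibrium: Y = 420 + 0.55Y + 2887.5
0.45Y = 3307.5, so Y = 3307.5/0.45 = 7350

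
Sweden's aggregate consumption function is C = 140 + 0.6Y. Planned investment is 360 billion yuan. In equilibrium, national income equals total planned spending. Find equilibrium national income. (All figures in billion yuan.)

Y = 1250

Y = C + I = 140 + 0.6Y + 360
Y − 0.6Y = 500
0.4Y = 500, so Y = 500/0.4 = 1250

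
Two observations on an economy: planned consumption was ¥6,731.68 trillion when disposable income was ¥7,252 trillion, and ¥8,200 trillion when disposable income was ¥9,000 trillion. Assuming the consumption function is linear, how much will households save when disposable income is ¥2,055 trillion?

S = -311.2

MPC = (8200 − 6731.68)/(9000 − 7252) = 1468.32/1748 = 0.84
a = 6731.68 − 0.84(7252) = 6731.68 − 6091.68 = 640
C = 640 + 0.84(2055) = 2366.2
S = 2055 − 2366.2 = -311.2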